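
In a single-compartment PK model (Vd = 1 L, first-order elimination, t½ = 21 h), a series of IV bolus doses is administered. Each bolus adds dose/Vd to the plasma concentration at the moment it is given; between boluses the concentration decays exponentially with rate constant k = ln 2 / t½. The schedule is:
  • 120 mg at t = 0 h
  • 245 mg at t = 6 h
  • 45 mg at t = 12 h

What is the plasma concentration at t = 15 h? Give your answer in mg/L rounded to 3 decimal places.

k = ln 2 / 21 = 0.03301 per h
Dose 1 (120 mg at t=0 h): 120·exp(−0.03301·15) = 73.141 mg/L
Dose 2 (245 mg at t=6 h): 245·exp(−0.03301·9) = 182.034 mg/L
Dose 3 (45 mg at t=12 h): 45·exp(−0.03301·3) = 40.758 mg/L
C(15) = 73.141 + 182.034 + 40.758 = 295.933 mg/L

295.933 mg/L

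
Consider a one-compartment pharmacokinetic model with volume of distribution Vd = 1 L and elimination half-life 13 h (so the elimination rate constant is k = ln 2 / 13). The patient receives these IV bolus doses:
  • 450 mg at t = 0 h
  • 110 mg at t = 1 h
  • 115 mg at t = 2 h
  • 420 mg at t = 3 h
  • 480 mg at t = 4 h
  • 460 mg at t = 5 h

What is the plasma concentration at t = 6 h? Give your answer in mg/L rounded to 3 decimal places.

1729.445 mg/L

k = ln 2 / 13 = 0.05332 per h
Dose 1 (450 mg at t=0 h): 450·exp(−0.05332·6) = 326.795 mg/L
Dose 2 (110 mg at t=1 h): 110·exp(−0.05332·5) = 84.258 mg/L
Dose 3 (115 mg at t=2 h): 115·exp(−0.05332·4) = 92.912 mg/L
Dose 4 (420 mg at t=3 h): 420·exp(−0.05332·3) = 357.916 mg/L
Dose 5 (480 mg at t=4 h): 480·exp(−0.05332·2) = 431.448 mg/L
Dose 6 (460 mg at t=5 h): 460·exp(−0.05332·1) = 436.116 mg/L
C(6) = 326.795 + 84.258 + 92.912 + 357.916 + 431.448 + 436.116 = 1729.445 mg/L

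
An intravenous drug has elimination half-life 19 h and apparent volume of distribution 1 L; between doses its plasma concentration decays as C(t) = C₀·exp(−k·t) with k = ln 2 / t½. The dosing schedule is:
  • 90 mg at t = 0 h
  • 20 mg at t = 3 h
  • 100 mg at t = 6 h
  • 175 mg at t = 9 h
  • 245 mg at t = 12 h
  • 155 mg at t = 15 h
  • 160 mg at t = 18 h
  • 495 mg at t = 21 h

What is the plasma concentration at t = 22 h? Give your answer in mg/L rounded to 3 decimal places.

k = ln 2 / 19 = 0.03648 per h
Dose 1 (90 mg at t=0 h): 90·exp(−0.03648·22) = 40.335 mg/L
Dose 2 (20 mg at t=3 h): 20·exp(−0.03648·19) = 10.000 mg/L
Dose 3 (100 mg at t=6 h): 100·exp(−0.03648·16) = 55.783 mg/L
Dose 4 (175 mg at t=9 h): 175·exp(−0.03648·13) = 108.911 mg/L
Dose 5 (245 mg at t=12 h): 245·exp(−0.03648·10) = 170.110 mg/L
Dose 6 (155 mg at t=15 h): 155·exp(−0.03648·7) = 120.068 mg/L
Dose 7 (160 mg at t=18 h): 160·exp(−0.03648·4) = 138.276 mg/L
Dose 8 (495 mg at t=21 h): 495·exp(−0.03648·1) = 477.267 mg/L
C(22) = 40.335 + 10.000 + 55.783 + 108.911 + 170.110 + 120.068 + 138.276 + 477.267 = 1120.748 mg/L

1120.748 mg/L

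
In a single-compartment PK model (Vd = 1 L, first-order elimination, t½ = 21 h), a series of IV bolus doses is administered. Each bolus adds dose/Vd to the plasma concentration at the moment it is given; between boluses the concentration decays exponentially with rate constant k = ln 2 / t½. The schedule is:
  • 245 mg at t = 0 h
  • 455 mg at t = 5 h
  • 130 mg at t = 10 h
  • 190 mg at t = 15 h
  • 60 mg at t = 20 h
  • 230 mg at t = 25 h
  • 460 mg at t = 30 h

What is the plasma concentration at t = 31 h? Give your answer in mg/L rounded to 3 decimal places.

k = ln 2 / 21 = 0.03301 per h
Dose 1 (245 mg at t=0 h): 245·exp(−0.03301·31) = 88.062 mg/L
Dose 2 (455 mg at t=5 h): 455·exp(−0.03301·26) = 192.889 mg/L
Dose 3 (130 mg at t=10 h): 130·exp(−0.03301·21) = 65.000 mg/L
Dose 4 (190 mg at t=15 h): 190·exp(−0.03301·16) = 112.046 mg/L
Dose 5 (60 mg at t=20 h): 60·exp(−0.03301·11) = 41.732 mg/L
Dose 6 (230 mg at t=25 h): 230·exp(−0.03301·6) = 188.677 mg/L
Dose 7 (460 mg at t=30 h): 460·exp(−0.03301·1) = 445.065 mg/L
C(31) = 88.062 + 192.889 + 65.000 + 112.046 + 41.732 + 188.677 + 445.065 = 1133.471 mg/L

1133.471 mg/L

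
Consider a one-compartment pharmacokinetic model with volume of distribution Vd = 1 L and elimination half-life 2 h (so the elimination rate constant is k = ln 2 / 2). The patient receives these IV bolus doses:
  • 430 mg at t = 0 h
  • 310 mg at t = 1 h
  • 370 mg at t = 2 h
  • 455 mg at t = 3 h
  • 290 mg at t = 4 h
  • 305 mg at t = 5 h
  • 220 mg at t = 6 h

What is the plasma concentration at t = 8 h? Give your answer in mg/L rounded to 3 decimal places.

k = ln 2 / 2 = 0.34657 per h
Dose 1 (430 mg at t=0 h): 430·exp(−0.34657·8) = 26.875 mg/L
Dose 2 (310 mg at t=1 h): 310·exp(−0.34657·7) = 27.400 mg/L
Dose 3 (370 mg at t=2 h): 370·exp(−0.34657·6) = 46.250 mg/L
Dose 4 (455 mg at t=3 h): 455·exp(−0.34657·5) = 80.433 mg/L
Dose 5 (290 mg at t=4 h): 290·exp(−0.34657·4) = 72.500 mg/L
Dose 6 (305 mg at t=5 h): 305·exp(−0.34657·3) = 107.834 mg/L
Dose 7 (220 mg at t=6 h): 220·exp(−0.34657·2) = 110.000 mg/L
C(8) = 26.875 + 27.400 + 46.250 + 80.433 + 72.500 + 107.834 + 110.000 = 471.293 mg/L

471.293 mg/L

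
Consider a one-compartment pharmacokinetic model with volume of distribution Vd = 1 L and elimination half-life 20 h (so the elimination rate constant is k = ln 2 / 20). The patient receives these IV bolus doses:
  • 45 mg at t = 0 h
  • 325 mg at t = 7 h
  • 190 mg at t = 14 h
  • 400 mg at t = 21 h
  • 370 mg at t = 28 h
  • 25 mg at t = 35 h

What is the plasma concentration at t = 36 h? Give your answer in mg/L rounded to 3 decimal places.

762.915 mg/L

k = ln 2 / 20 = 0.03466 per h
Dose 1 (45 mg at t=0 h): 45·exp(−0.03466·36) = 12.923 mg/L
Dose 2 (325 mg at t=7 h): 325·exp(−0.03466·29) = 118.957 mg/L
Dose 3 (190 mg at t=14 h): 190·exp(−0.03466·22) = 88.638 mg/L
Dose 4 (400 mg at t=21 h): 400·exp(−0.03466·15) = 237.841 mg/L
Dose 5 (370 mg at t=28 h): 370·exp(−0.03466·8) = 280.408 mg/L
Dose 6 (25 mg at t=35 h): 25·exp(−0.03466·1) = 24.148 mg/L
C(36) = 12.923 + 118.957 + 88.638 + 237.841 + 280.408 + 24.148 = 762.915 mg/L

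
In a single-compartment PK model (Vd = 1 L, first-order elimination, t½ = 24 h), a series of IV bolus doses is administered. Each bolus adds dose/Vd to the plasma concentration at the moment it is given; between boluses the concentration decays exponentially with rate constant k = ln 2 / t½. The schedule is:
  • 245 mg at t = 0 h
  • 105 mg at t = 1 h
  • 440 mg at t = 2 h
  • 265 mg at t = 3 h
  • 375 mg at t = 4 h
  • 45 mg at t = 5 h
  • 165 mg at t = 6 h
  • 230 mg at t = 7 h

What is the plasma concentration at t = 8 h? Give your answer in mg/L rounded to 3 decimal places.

1634.143 mg/L

k = ln 2 / 24 = 0.02888 per h
Dose 1 (245 mg at t=0 h): 245·exp(−0.02888·8) = 194.457 mg/L
Dose 2 (105 mg at t=1 h): 105·exp(−0.02888·7) = 85.781 mg/L
Dose 3 (440 mg at t=2 h): 440·exp(−0.02888·6) = 369.994 mg/L
Dose 4 (265 mg at t=3 h): 265·exp(−0.02888·5) = 229.367 mg/L
Dose 5 (375 mg at t=4 h): 375·exp(−0.02888·4) = 334.087 mg/L
Dose 6 (45 mg at t=5 h): 45·exp(−0.02888·3) = 41.265 mg/L
Dose 7 (165 mg at t=6 h): 165·exp(−0.02888·2) = 155.739 mg/L
Dose 8 (230 mg at t=7 h): 230·exp(−0.02888·1) = 223.452 mg/L
C(8) = 194.457 + 85.781 + 369.994 + 229.367 + 334.087 + 41.265 + 155.739 + 223.452 = 1634.143 mg/L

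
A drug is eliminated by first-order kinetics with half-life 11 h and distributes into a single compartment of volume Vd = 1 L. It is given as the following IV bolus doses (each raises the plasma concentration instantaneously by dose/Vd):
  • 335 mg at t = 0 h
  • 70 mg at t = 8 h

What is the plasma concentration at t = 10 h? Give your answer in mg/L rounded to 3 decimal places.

k = ln 2 / 11 = 0.06301 per h
Dose 1 (335 mg at t=0 h): 335·exp(−0.06301·10) = 178.394 mg/L
Dose 2 (70 mg at t=8 h): 70·exp(−0.06301·2) = 61.711 mg/L
C(10) = 178.394 + 61.711 = 240.106 mg/L

240.106 mg/L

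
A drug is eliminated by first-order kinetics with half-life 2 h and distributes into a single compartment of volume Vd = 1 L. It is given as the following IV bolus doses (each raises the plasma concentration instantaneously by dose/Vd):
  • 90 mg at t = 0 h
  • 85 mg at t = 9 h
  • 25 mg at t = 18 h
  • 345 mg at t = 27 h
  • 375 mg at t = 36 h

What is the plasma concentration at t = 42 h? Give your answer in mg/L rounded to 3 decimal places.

48.788 mg/L

k = ln 2 / 2 = 0.34657 per h
Dose 1 (90 mg at t=0 h): 90·exp(−0.34657·42) = 0.000 mg/L
Dose 2 (85 mg at t=9 h): 85·exp(−0.34657·33) = 0.001 mg/L
Dose 3 (25 mg at t=18 h): 25·exp(−0.34657·24) = 0.006 mg/L
Dose 4 (345 mg at t=27 h): 345·exp(−0.34657·15) = 1.906 mg/L
Dose 5 (375 mg at t=36 h): 375·exp(−0.34657·6) = 46.875 mg/L
C(42) = 0.000 + 0.001 + 0.006 + 1.906 + 46.875 = 48.788 mg/L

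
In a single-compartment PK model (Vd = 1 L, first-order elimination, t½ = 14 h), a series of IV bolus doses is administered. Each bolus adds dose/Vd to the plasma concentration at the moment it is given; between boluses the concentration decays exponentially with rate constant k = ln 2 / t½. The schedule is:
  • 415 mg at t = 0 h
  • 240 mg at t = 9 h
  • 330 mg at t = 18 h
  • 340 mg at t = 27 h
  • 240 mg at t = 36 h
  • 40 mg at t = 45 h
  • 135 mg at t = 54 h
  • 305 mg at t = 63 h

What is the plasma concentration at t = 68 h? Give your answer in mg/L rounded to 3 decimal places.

k = ln 2 / 14 = 0.04951 per h
Dose 1 (415 mg at t=0 h): 415·exp(−0.04951·68) = 14.319 mg/L
Dose 2 (240 mg at t=9 h): 240·exp(−0.04951·59) = 12.930 mg/L
Dose 3 (330 mg at t=18 h): 330·exp(−0.04951·50) = 27.759 mg/L
Dose 4 (340 mg at t=27 h): 340·exp(−0.04951·41) = 44.657 mg/L
Dose 5 (240 mg at t=36 h): 240·exp(−0.04951·32) = 49.220 mg/L
Dose 6 (40 mg at t=45 h): 40·exp(−0.04951·23) = 12.809 mg/L
Dose 7 (135 mg at t=54 h): 135·exp(−0.04951·14) = 67.500 mg/L
Dose 8 (305 mg at t=63 h): 305·exp(−0.04951·5) = 238.116 mg/L
C(68) = 14.319 + 12.930 + 27.759 + 44.657 + 49.220 + 12.809 + 67.500 + 238.116 = 467.310 mg/L

467.310 mg/L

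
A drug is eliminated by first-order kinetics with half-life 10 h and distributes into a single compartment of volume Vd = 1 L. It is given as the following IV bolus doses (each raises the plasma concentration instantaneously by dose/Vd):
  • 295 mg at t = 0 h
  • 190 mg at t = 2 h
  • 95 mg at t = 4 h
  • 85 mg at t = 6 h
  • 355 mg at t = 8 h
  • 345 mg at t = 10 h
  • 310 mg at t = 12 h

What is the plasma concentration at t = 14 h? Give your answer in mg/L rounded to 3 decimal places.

1056.351 mg/L

k = ln 2 / 10 = 0.06931 per h
Dose 1 (295 mg at t=0 h): 295·exp(−0.06931·14) = 111.784 mg/L
Dose 2 (190 mg at t=2 h): 190·exp(−0.06931·12) = 82.702 mg/L
Dose 3 (95 mg at t=4 h): 95·exp(−0.06931·10) = 47.500 mg/L
Dose 4 (85 mg at t=6 h): 85·exp(−0.06931·8) = 48.820 mg/L
Dose 5 (355 mg at t=8 h): 355·exp(−0.06931·6) = 234.213 mg/L
Dose 6 (345 mg at t=10 h): 345·exp(−0.06931·4) = 261.461 mg/L
Dose 7 (310 mg at t=12 h): 310·exp(−0.06931·2) = 269.871 mg/L
C(14) = 111.784 + 82.702 + 47.500 + 48.820 + 234.213 + 261.461 + 269.871 = 1056.351 mg/L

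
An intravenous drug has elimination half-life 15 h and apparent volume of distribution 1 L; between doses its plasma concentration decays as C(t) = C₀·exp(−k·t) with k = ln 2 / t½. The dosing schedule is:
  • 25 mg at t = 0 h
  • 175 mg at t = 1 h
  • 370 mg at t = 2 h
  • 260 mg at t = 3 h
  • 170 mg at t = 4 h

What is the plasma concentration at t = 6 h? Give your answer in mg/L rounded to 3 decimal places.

k = ln 2 / 15 = 0.04621 per h
Dose 1 (25 mg at t=0 h): 25·exp(−0.04621·6) = 18.946 mg/L
Dose 2 (175 mg at t=1 h): 175·exp(−0.04621·5) = 138.898 mg/L
Dose 3 (370 mg at t=2 h): 370·exp(−0.04621·4) = 307.558 mg/L
Dose 4 (260 mg at t=3 h): 260·exp(−0.04621·3) = 226.343 mg/L
Dose 5 (170 mg at t=4 h): 170·exp(−0.04621·2) = 154.993 mg/L
C(6) = 18.946 + 138.898 + 307.558 + 226.343 + 154.993 = 846.738 mg/L

846.738 mg/L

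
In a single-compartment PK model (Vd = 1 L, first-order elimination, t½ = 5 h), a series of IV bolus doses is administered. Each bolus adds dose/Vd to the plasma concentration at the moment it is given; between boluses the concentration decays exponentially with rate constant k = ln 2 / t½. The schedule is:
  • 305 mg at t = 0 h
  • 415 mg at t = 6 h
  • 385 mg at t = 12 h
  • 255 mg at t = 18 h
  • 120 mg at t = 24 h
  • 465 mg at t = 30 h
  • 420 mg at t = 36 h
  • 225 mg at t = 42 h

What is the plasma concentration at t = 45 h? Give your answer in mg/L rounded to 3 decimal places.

k = ln 2 / 5 = 0.13863 per h
Dose 1 (305 mg at t=0 h): 305·exp(−0.13863·45) = 0.596 mg/L
Dose 2 (415 mg at t=6 h): 415·exp(−0.13863·39) = 1.862 mg/L
Dose 3 (385 mg at t=12 h): 385·exp(−0.13863·33) = 3.969 mg/L
Dose 4 (255 mg at t=18 h): 255·exp(−0.13863·27) = 6.039 mg/L
Dose 5 (120 mg at t=24 h): 120·exp(−0.13863·21) = 6.529 mg/L
Dose 6 (465 mg at t=30 h): 465·exp(−0.13863·15) = 58.125 mg/L
Dose 7 (420 mg at t=36 h): 420·exp(−0.13863·9) = 120.613 mg/L
Dose 8 (225 mg at t=42 h): 225·exp(−0.13863·3) = 148.445 mg/L
C(45) = 0.596 + 1.862 + 3.969 + 6.039 + 6.529 + 58.125 + 120.613 + 148.445 = 346.178 mg/L

346.178 mg/L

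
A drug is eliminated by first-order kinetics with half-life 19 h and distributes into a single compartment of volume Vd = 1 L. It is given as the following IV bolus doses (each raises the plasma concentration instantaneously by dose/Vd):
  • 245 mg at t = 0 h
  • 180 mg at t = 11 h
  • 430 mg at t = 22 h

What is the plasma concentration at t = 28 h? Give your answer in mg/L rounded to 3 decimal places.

k = ln 2 / 19 = 0.03648 per h
Dose 1 (245 mg at t=0 h): 245·exp(−0.03648·28) = 88.215 mg/L
Dose 2 (180 mg at t=11 h): 180·exp(−0.03648·17) = 96.812 mg/L
Dose 3 (430 mg at t=22 h): 430·exp(−0.03648·6) = 345.467 mg/L
C(28) = 88.215 + 96.812 + 345.467 = 530.494 mg/L

530.494 mg/L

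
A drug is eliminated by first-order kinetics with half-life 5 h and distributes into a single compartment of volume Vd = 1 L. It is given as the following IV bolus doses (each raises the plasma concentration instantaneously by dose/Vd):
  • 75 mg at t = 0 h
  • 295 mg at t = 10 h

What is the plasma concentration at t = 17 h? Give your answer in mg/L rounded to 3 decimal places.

118.889 mg/L

k = ln 2 / 5 = 0.13863 per h
Dose 1 (75 mg at t=0 h): 75·exp(−0.13863·17) = 7.105 mg/L
Dose 2 (295 mg at t=10 h): 295·exp(−0.13863·7) = 111.784 mg/L
C(17) = 7.105 + 111.784 = 118.889 mg/L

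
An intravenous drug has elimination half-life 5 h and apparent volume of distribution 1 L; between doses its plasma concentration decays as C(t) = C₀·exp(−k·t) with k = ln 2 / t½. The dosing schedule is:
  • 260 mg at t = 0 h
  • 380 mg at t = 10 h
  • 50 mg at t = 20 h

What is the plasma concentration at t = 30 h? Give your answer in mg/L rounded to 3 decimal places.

k = ln 2 / 5 = 0.13863 per h
Dose 1 (260 mg at t=0 h): 260·exp(−0.13863·30) = 4.063 mg/L
Dose 2 (380 mg at t=10 h): 380·exp(−0.13863·20) = 23.750 mg/L
Dose 3 (50 mg at t=20 h): 50·exp(−0.13863·10) = 12.500 mg/L
C(30) = 4.063 + 23.750 + 12.500 = 40.312 mg/L

40.312 mg/L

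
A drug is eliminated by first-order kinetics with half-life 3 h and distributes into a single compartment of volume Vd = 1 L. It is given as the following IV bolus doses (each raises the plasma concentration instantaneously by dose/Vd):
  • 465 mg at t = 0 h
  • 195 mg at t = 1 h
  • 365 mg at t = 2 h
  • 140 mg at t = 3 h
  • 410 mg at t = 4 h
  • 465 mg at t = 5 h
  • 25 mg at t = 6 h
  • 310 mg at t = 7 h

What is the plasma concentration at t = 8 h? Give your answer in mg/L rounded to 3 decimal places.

k = ln 2 / 3 = 0.23105 per h
Dose 1 (465 mg at t=0 h): 465·exp(−0.23105·8) = 73.233 mg/L
Dose 2 (195 mg at t=1 h): 195·exp(−0.23105·7) = 38.693 mg/L
Dose 3 (365 mg at t=2 h): 365·exp(−0.23105·6) = 91.250 mg/L
Dose 4 (140 mg at t=3 h): 140·exp(−0.23105·5) = 44.097 mg/L
Dose 5 (410 mg at t=4 h): 410·exp(−0.23105·4) = 162.709 mg/L
Dose 6 (465 mg at t=5 h): 465·exp(−0.23105·3) = 232.500 mg/L
Dose 7 (25 mg at t=6 h): 25·exp(−0.23105·2) = 15.749 mg/L
Dose 8 (310 mg at t=7 h): 310·exp(−0.23105·1) = 246.047 mg/L
C(8) = 73.233 + 38.693 + 91.250 + 44.097 + 162.709 + 232.500 + 15.749 + 246.047 = 904.278 mg/L

904.278 mg/L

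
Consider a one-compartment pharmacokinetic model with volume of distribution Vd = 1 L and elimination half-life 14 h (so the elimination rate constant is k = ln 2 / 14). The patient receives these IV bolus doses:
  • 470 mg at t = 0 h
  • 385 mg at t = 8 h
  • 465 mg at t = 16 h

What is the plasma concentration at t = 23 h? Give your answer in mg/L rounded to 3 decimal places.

662.510 mg/L

k = ln 2 / 14 = 0.04951 per h
Dose 1 (470 mg at t=0 h): 470·exp(−0.04951·23) = 150.504 mg/L
Dose 2 (385 mg at t=8 h): 385·exp(−0.04951·15) = 183.201 mg/L
Dose 3 (465 mg at t=16 h): 465·exp(−0.04951·7) = 328.805 mg/L
C(23) = 150.504 + 183.201 + 328.805 = 662.510 mg/L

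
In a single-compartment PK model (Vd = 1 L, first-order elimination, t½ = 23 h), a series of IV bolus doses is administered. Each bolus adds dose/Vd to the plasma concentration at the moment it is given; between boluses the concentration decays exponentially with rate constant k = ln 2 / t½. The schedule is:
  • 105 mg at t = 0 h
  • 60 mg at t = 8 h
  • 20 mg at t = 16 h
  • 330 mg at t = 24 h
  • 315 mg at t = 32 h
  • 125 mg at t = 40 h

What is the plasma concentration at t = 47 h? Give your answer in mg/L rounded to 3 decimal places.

k = ln 2 / 23 = 0.03014 per h
Dose 1 (105 mg at t=0 h): 105·exp(−0.03014·47) = 25.471 mg/L
Dose 2 (60 mg at t=8 h): 60·exp(−0.03014·39) = 18.523 mg/L
Dose 3 (20 mg at t=16 h): 20·exp(−0.03014·31) = 7.858 mg/L
Dose 4 (330 mg at t=24 h): 330·exp(−0.03014·23) = 165.000 mg/L
Dose 5 (315 mg at t=32 h): 315·exp(−0.03014·15) = 200.441 mg/L
Dose 6 (125 mg at t=40 h): 125·exp(−0.03014·7) = 101.226 mg/L
C(47) = 25.471 + 18.523 + 7.858 + 165.000 + 200.441 + 101.226 = 518.518 mg/L

518.518 mg/L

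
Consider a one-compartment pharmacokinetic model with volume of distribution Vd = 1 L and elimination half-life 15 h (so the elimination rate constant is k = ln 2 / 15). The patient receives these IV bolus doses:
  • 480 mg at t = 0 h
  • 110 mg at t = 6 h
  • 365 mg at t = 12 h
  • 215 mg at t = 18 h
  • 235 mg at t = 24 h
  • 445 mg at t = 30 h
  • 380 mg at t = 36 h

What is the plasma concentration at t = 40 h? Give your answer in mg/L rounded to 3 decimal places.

k = ln 2 / 15 = 0.04621 per h
Dose 1 (480 mg at t=0 h): 480·exp(−0.04621·40) = 75.595 mg/L
Dose 2 (110 mg at t=6 h): 110·exp(−0.04621·34) = 22.859 mg/L
Dose 3 (365 mg at t=12 h): 365·exp(−0.04621·28) = 100.085 mg/L
Dose 4 (215 mg at t=18 h): 215·exp(−0.04621·22) = 77.791 mg/L
Dose 5 (235 mg at t=24 h): 235·exp(−0.04621·16) = 112.194 mg/L
Dose 6 (445 mg at t=30 h): 445·exp(−0.04621·10) = 280.332 mg/L
Dose 7 (380 mg at t=36 h): 380·exp(−0.04621·4) = 315.870 mg/L
C(40) = 75.595 + 22.859 + 100.085 + 77.791 + 112.194 + 280.332 + 315.870 = 984.727 mg/L

984.727 mg/L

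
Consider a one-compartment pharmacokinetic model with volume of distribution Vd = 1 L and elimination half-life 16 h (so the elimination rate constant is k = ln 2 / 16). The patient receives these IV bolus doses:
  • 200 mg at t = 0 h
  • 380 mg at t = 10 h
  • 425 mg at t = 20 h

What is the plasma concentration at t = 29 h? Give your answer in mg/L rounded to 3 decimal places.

511.563 mg/L

k = ln 2 / 16 = 0.04332 per h
Dose 1 (200 mg at t=0 h): 200·exp(−0.04332·29) = 56.939 mg/L
Dose 2 (380 mg at t=10 h): 380·exp(−0.04332·19) = 166.844 mg/L
Dose 3 (425 mg at t=20 h): 425·exp(−0.04332·9) = 287.779 mg/L
C(29) = 56.939 + 166.844 + 287.779 = 511.563 mg/L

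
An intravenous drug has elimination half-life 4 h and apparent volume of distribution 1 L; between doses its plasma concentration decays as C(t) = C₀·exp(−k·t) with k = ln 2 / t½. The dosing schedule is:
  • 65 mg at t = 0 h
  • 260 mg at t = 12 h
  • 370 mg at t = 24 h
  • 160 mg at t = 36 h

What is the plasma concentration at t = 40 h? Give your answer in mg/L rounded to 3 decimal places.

k = ln 2 / 4 = 0.17329 per h
Dose 1 (65 mg at t=0 h): 65·exp(−0.17329·40) = 0.063 mg/L
Dose 2 (260 mg at t=12 h): 260·exp(−0.17329·28) = 2.031 mg/L
Dose 3 (370 mg at t=24 h): 370·exp(−0.17329·16) = 23.125 mg/L
Dose 4 (160 mg at t=36 h): 160·exp(−0.17329·4) = 80.000 mg/L
C(40) = 0.063 + 2.031 + 23.125 + 80.000 = 105.220 mg/L

105.220 mg/L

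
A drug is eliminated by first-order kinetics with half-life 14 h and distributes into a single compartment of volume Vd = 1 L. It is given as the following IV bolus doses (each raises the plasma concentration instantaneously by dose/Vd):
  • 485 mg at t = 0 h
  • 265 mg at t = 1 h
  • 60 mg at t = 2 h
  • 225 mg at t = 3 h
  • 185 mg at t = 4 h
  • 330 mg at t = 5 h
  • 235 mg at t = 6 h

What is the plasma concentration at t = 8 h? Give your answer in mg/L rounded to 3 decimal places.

1383.062 mg/L

k = ln 2 / 14 = 0.04951 per h
Dose 1 (485 mg at t=0 h): 485·exp(−0.04951·8) = 326.381 mg/L
Dose 2 (265 mg at t=1 h): 265·exp(−0.04951·7) = 187.383 mg/L
Dose 3 (60 mg at t=2 h): 60·exp(−0.04951·6) = 44.580 mg/L
Dose 4 (225 mg at t=3 h): 225·exp(−0.04951·5) = 175.660 mg/L
Dose 5 (185 mg at t=4 h): 185·exp(−0.04951·4) = 151.762 mg/L
Dose 6 (330 mg at t=5 h): 330·exp(−0.04951·3) = 284.451 mg/L
Dose 7 (235 mg at t=6 h): 235·exp(−0.04951·2) = 212.845 mg/L
C(8) = 326.381 + 187.383 + 44.580 + 175.660 + 151.762 + 284.451 + 212.845 = 1383.062 mg/L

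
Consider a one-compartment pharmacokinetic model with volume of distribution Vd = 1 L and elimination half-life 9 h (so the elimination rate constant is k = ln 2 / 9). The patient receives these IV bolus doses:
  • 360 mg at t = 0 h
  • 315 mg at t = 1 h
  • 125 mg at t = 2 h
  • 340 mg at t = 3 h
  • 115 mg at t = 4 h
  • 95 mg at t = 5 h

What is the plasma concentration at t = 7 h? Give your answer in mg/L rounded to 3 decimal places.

916.031 mg/L

k = ln 2 / 9 = 0.07702 per h
Dose 1 (360 mg at t=0 h): 360·exp(−0.07702·7) = 209.975 mg/L
Dose 2 (315 mg at t=1 h): 315·exp(−0.07702·6) = 198.438 mg/L
Dose 3 (125 mg at t=2 h): 125·exp(−0.07702·5) = 85.049 mg/L
Dose 4 (340 mg at t=3 h): 340·exp(−0.07702·4) = 249.855 mg/L
Dose 5 (115 mg at t=4 h): 115·exp(−0.07702·3) = 91.276 mg/L
Dose 6 (95 mg at t=5 h): 95·exp(−0.07702·2) = 81.438 mg/L
C(7) = 209.975 + 198.438 + 85.049 + 249.855 + 91.276 + 81.438 = 916.031 mg/L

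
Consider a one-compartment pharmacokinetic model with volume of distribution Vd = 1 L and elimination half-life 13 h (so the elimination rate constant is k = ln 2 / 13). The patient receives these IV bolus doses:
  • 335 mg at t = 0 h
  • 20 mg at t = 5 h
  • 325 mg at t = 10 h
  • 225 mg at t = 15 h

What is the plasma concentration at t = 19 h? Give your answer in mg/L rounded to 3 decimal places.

k = ln 2 / 13 = 0.05332 per h
Dose 1 (335 mg at t=0 h): 335·exp(−0.05332·19) = 121.640 mg/L
Dose 2 (20 mg at t=5 h): 20·exp(−0.05332·14) = 9.481 mg/L
Dose 3 (325 mg at t=10 h): 325·exp(−0.05332·9) = 201.131 mg/L
Dose 4 (225 mg at t=15 h): 225·exp(−0.05332·4) = 181.785 mg/L
C(19) = 121.640 + 9.481 + 201.131 + 181.785 = 514.037 mg/L

514.037 mg/L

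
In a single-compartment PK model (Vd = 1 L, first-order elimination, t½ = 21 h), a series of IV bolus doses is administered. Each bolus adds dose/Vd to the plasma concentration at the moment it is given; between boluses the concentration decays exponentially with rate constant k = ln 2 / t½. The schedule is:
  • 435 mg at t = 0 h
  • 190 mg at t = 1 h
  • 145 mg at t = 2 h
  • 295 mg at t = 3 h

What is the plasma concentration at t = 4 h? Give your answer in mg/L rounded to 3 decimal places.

974.444 mg/L

k = ln 2 / 21 = 0.03301 per h
Dose 1 (435 mg at t=0 h): 435·exp(−0.03301·4) = 381.198 mg/L
Dose 2 (190 mg at t=1 h): 190·exp(−0.03301·3) = 172.087 mg/L
Dose 3 (145 mg at t=2 h): 145·exp(−0.03301·2) = 135.737 mg/L
Dose 4 (295 mg at t=3 h): 295·exp(−0.03301·1) = 285.422 mg/L
C(4) = 381.198 + 172.087 + 135.737 + 285.422 = 974.444 mg/L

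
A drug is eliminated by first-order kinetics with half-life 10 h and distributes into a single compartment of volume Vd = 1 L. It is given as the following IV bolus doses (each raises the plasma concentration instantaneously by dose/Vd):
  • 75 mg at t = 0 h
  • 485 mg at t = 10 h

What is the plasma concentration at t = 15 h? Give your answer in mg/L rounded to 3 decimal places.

369.463 mg/L

k = ln 2 / 10 = 0.06931 per h
Dose 1 (75 mg at t=0 h): 75·exp(−0.06931·15) = 26.517 mg/L
Dose 2 (485 mg at t=10 h): 485·exp(−0.06931·5) = 342.947 mg/L
C(15) = 26.517 + 342.947 = 369.463 mg/L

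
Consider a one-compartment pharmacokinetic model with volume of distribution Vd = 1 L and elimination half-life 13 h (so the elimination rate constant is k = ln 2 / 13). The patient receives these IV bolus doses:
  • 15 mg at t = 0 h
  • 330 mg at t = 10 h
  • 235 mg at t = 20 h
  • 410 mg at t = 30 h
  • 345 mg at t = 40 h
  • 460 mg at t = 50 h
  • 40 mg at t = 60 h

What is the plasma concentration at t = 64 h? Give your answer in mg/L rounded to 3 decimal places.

k = ln 2 / 13 = 0.05332 per h
Dose 1 (15 mg at t=0 h): 15·exp(−0.05332·64) = 0.494 mg/L
Dose 2 (330 mg at t=10 h): 330·exp(−0.05332·54) = 18.539 mg/L
Dose 3 (235 mg at t=20 h): 235·exp(−0.05332·44) = 22.501 mg/L
Dose 4 (410 mg at t=30 h): 410·exp(−0.05332·34) = 66.907 mg/L
Dose 5 (345 mg at t=40 h): 345·exp(−0.05332·24) = 95.956 mg/L
Dose 6 (460 mg at t=50 h): 460·exp(−0.05332·14) = 218.058 mg/L
Dose 7 (40 mg at t=60 h): 40·exp(−0.05332·4) = 32.317 mg/L
C(64) = 0.494 + 18.539 + 22.501 + 66.907 + 95.956 + 218.058 + 32.317 = 454.772 mg/L

454.772 mg/L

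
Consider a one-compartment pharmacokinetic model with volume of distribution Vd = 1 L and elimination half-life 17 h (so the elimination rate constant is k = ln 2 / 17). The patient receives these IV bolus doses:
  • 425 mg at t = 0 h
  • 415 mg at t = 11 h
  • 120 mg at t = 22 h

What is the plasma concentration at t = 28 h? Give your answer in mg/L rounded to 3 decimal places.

k = ln 2 / 17 = 0.04077 per h
Dose 1 (425 mg at t=0 h): 425·exp(−0.04077·28) = 135.698 mg/L
Dose 2 (415 mg at t=11 h): 415·exp(−0.04077·17) = 207.500 mg/L
Dose 3 (120 mg at t=22 h): 120·exp(−0.04077·6) = 93.958 mg/L
C(28) = 135.698 + 207.500 + 93.958 = 437.157 mg/L

437.157 mg/L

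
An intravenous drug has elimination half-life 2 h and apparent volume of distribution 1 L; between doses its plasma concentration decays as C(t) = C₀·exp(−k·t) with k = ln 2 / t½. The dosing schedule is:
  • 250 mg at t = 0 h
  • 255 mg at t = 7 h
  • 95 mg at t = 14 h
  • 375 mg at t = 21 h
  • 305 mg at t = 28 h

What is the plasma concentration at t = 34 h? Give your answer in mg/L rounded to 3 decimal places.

k = ln 2 / 2 = 0.34657 per h
Dose 1 (250 mg at t=0 h): 250·exp(−0.34657·34) = 0.002 mg/L
Dose 2 (255 mg at t=7 h): 255·exp(−0.34657·27) = 0.022 mg/L
Dose 3 (95 mg at t=14 h): 95·exp(−0.34657·20) = 0.093 mg/L
Dose 4 (375 mg at t=21 h): 375·exp(−0.34657·13) = 4.143 mg/L
Dose 5 (305 mg at t=28 h): 305·exp(−0.34657·6) = 38.125 mg/L
C(34) = 0.002 + 0.022 + 0.093 + 4.143 + 38.125 = 42.385 mg/L

42.385 mg/L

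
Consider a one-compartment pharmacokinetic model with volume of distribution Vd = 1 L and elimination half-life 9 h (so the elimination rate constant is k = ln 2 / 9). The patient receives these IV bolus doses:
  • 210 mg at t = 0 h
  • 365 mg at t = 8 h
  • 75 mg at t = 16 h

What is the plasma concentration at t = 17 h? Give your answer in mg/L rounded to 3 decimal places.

308.644 mg/L

k = ln 2 / 9 = 0.07702 per h
Dose 1 (210 mg at t=0 h): 210·exp(−0.07702·17) = 56.703 mg/L
Dose 2 (365 mg at t=8 h): 365·exp(−0.07702·9) = 182.500 mg/L
Dose 3 (75 mg at t=16 h): 75·exp(−0.07702·1) = 69.441 mg/L
C(17) = 56.703 + 182.500 + 69.441 = 308.644 mg/L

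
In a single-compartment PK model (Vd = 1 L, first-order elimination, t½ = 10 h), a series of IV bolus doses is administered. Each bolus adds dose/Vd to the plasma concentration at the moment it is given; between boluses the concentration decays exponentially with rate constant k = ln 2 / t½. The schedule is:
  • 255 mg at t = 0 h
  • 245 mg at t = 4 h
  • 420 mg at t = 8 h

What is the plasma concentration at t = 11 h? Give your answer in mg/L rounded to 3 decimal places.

610.923 mg/L

k = ln 2 / 10 = 0.06931 per h
Dose 1 (255 mg at t=0 h): 255·exp(−0.06931·11) = 118.962 mg/L
Dose 2 (245 mg at t=4 h): 245·exp(−0.06931·7) = 150.815 mg/L
Dose 3 (420 mg at t=8 h): 420·exp(−0.06931·3) = 341.146 mg/L
C(11) = 118.962 + 150.815 + 341.146 = 610.923 mg/L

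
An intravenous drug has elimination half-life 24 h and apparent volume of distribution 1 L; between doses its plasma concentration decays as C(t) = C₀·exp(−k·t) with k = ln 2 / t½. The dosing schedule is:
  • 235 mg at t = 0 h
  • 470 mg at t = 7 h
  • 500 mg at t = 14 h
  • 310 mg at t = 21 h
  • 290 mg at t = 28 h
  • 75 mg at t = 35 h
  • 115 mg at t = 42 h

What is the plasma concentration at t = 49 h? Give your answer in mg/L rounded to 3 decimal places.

k = ln 2 / 24 = 0.02888 per h
Dose 1 (235 mg at t=0 h): 235·exp(−0.02888·49) = 57.078 mg/L
Dose 2 (470 mg at t=7 h): 470·exp(−0.02888·42) = 139.732 mg/L
Dose 3 (500 mg at t=14 h): 500·exp(−0.02888·35) = 181.957 mg/L
Dose 4 (310 mg at t=21 h): 310·exp(−0.02888·28) = 138.089 mg/L
Dose 5 (290 mg at t=28 h): 290·exp(−0.02888·21) = 158.124 mg/L
Dose 6 (75 mg at t=35 h): 75·exp(−0.02888·14) = 50.056 mg/L
Dose 7 (115 mg at t=42 h): 115·exp(−0.02888·7) = 93.950 mg/L
C(49) = 57.078 + 139.732 + 181.957 + 138.089 + 158.124 + 50.056 + 93.950 = 818.986 mg/L

818.986 mg/L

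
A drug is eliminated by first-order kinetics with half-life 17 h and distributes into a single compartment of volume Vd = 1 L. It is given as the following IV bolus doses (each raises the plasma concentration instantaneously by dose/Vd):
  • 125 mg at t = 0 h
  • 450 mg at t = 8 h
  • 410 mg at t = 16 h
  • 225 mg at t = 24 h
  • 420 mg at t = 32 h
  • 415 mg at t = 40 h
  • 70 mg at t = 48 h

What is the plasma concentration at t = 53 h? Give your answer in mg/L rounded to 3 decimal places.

725.656 mg/L

k = ln 2 / 17 = 0.04077 per h
Dose 1 (125 mg at t=0 h): 125·exp(−0.04077·53) = 14.401 mg/L
Dose 2 (450 mg at t=8 h): 450·exp(−0.04077·45) = 71.840 mg/L
Dose 3 (410 mg at t=16 h): 410·exp(−0.04077·37) = 90.699 mg/L
Dose 4 (225 mg at t=24 h): 225·exp(−0.04077·29) = 68.970 mg/L
Dose 5 (420 mg at t=32 h): 420·exp(−0.04077·21) = 178.397 mg/L
Dose 6 (415 mg at t=40 h): 415·exp(−0.04077·13) = 244.258 mg/L
Dose 7 (70 mg at t=48 h): 70·exp(−0.04077·5) = 57.090 mg/L
C(53) = 14.401 + 71.840 + 90.699 + 68.970 + 178.397 + 244.258 + 57.090 = 725.656 mg/L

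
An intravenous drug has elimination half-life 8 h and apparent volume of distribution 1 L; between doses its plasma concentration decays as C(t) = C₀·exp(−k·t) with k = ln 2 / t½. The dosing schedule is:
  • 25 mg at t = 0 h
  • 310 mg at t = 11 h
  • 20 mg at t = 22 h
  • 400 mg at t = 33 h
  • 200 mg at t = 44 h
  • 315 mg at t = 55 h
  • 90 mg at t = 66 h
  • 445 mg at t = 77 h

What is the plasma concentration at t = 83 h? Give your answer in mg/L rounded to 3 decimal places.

k = ln 2 / 8 = 0.08664 per h
Dose 1 (25 mg at t=0 h): 25·exp(−0.08664·83) = 0.019 mg/L
Dose 2 (310 mg at t=11 h): 310·exp(−0.08664·72) = 0.605 mg/L
Dose 3 (20 mg at t=22 h): 20·exp(−0.08664·61) = 0.101 mg/L
Dose 4 (400 mg at t=33 h): 400·exp(−0.08664·50) = 5.256 mg/L
Dose 5 (200 mg at t=44 h): 200·exp(−0.08664·39) = 6.816 mg/L
Dose 6 (315 mg at t=55 h): 315·exp(−0.08664·28) = 27.842 mg/L
Dose 7 (90 mg at t=66 h): 90·exp(−0.08664·17) = 20.633 mg/L
Dose 8 (445 mg at t=77 h): 445·exp(−0.08664·6) = 264.599 mg/L
C(83) = 0.019 + 0.605 + 0.101 + 5.256 + 6.816 + 27.842 + 20.633 + 264.599 = 325.870 mg/L

325.870 mg/L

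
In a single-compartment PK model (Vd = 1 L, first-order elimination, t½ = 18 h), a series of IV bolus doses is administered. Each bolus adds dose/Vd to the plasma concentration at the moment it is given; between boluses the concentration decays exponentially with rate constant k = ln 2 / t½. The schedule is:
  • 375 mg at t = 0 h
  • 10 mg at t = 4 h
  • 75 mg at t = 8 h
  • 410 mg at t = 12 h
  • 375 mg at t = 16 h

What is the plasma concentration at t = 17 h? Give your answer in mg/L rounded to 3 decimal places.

952.983 mg/L

k = ln 2 / 18 = 0.03851 per h
Dose 1 (375 mg at t=0 h): 375·exp(−0.03851·17) = 194.861 mg/L
Dose 2 (10 mg at t=4 h): 10·exp(−0.03851·13) = 6.062 mg/L
Dose 3 (75 mg at t=8 h): 75·exp(−0.03851·9) = 53.033 mg/L
Dose 4 (410 mg at t=12 h): 410·exp(−0.03851·5) = 338.193 mg/L
Dose 5 (375 mg at t=16 h): 375·exp(−0.03851·1) = 360.834 mg/L
C(17) = 194.861 + 6.062 + 53.033 + 338.193 + 360.834 = 952.983 mg/L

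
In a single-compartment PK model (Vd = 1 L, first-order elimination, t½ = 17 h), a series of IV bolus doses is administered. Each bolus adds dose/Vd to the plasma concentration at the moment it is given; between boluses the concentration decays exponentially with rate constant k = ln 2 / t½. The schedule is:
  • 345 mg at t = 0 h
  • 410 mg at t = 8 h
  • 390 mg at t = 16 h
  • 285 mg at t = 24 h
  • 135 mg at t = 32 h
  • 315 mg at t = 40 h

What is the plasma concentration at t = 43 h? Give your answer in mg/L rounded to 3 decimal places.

k = ln 2 / 17 = 0.04077 per h
Dose 1 (345 mg at t=0 h): 345·exp(−0.04077·43) = 59.757 mg/L
Dose 2 (410 mg at t=8 h): 410·exp(−0.04077·35) = 98.405 mg/L
Dose 3 (390 mg at t=16 h): 390·exp(−0.04077·27) = 129.705 mg/L
Dose 4 (285 mg at t=24 h): 285·exp(−0.04077·19) = 131.341 mg/L
Dose 5 (135 mg at t=32 h): 135·exp(−0.04077·11) = 86.208 mg/L
Dose 6 (315 mg at t=40 h): 315·exp(−0.04077·3) = 278.733 mg/L
C(43) = 59.757 + 98.405 + 129.705 + 131.341 + 86.208 + 278.733 = 784.149 mg/L

784.149 mg/L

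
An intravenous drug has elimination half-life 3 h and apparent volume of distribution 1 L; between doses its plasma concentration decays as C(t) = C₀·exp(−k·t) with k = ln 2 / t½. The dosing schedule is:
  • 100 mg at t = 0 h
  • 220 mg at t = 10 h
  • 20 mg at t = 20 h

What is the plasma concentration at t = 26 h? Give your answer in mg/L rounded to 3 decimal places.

10.703 mg/L

k = ln 2 / 3 = 0.23105 per h
Dose 1 (100 mg at t=0 h): 100·exp(−0.23105·26) = 0.246 mg/L
Dose 2 (220 mg at t=10 h): 220·exp(−0.23105·16) = 5.457 mg/L
Dose 3 (20 mg at t=20 h): 20·exp(−0.23105·6) = 5.000 mg/L
C(26) = 0.246 + 5.457 + 5.000 = 10.703 mg/L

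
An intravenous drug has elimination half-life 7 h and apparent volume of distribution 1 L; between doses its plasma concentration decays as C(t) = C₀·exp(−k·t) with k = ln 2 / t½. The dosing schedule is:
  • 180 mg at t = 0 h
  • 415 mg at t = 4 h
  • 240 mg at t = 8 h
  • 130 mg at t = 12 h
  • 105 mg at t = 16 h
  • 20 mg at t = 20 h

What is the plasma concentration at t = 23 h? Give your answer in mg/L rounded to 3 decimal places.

k = ln 2 / 7 = 0.09902 per h
Dose 1 (180 mg at t=0 h): 180·exp(−0.09902·23) = 18.458 mg/L
Dose 2 (415 mg at t=4 h): 415·exp(−0.09902·19) = 63.236 mg/L
Dose 3 (240 mg at t=8 h): 240·exp(−0.09902·15) = 54.343 mg/L
Dose 4 (130 mg at t=12 h): 130·exp(−0.09902·11) = 43.742 mg/L
Dose 5 (105 mg at t=16 h): 105·exp(−0.09902·7) = 52.500 mg/L
Dose 6 (20 mg at t=20 h): 20·exp(−0.09902·3) = 14.860 mg/L
C(23) = 18.458 + 63.236 + 54.343 + 43.742 + 52.500 + 14.860 = 247.139 mg/L

247.139 mg/L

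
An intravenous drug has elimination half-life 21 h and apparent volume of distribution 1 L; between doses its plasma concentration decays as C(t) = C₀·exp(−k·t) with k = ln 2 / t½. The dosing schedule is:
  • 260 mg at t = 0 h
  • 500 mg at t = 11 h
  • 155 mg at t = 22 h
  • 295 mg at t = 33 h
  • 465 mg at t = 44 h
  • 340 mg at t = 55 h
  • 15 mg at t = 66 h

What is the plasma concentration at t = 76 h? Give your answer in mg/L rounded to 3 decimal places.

519.595 mg/L

k = ln 2 / 21 = 0.03301 per h
Dose 1 (260 mg at t=0 h): 260·exp(−0.03301·76) = 21.161 mg/L
Dose 2 (500 mg at t=11 h): 500·exp(−0.03301·65) = 58.507 mg/L
Dose 3 (155 mg at t=22 h): 155·exp(−0.03301·54) = 26.077 mg/L
Dose 4 (295 mg at t=33 h): 295·exp(−0.03301·43) = 71.355 mg/L
Dose 5 (465 mg at t=44 h): 465·exp(−0.03301·32) = 161.711 mg/L
Dose 6 (340 mg at t=55 h): 340·exp(−0.03301·21) = 170.000 mg/L
Dose 7 (15 mg at t=66 h): 15·exp(−0.03301·10) = 10.783 mg/L
C(76) = 21.161 + 58.507 + 26.077 + 71.355 + 161.711 + 170.000 + 10.783 = 519.595 mg/L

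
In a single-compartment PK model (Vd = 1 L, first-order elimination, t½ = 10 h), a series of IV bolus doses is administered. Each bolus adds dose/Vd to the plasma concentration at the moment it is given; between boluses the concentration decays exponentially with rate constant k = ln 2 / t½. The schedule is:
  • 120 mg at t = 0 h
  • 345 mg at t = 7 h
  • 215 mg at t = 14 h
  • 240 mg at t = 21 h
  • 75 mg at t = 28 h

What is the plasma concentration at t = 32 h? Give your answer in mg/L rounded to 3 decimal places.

304.592 mg/L

k = ln 2 / 10 = 0.06931 per h
Dose 1 (120 mg at t=0 h): 120·exp(−0.06931·32) = 13.058 mg/L
Dose 2 (345 mg at t=7 h): 345·exp(−0.06931·25) = 60.988 mg/L
Dose 3 (215 mg at t=14 h): 215·exp(−0.06931·18) = 61.743 mg/L
Dose 4 (240 mg at t=21 h): 240·exp(−0.06931·11) = 111.964 mg/L
Dose 5 (75 mg at t=28 h): 75·exp(−0.06931·4) = 56.839 mg/L
C(32) = 13.058 + 60.988 + 61.743 + 111.964 + 56.839 = 304.592 mg/L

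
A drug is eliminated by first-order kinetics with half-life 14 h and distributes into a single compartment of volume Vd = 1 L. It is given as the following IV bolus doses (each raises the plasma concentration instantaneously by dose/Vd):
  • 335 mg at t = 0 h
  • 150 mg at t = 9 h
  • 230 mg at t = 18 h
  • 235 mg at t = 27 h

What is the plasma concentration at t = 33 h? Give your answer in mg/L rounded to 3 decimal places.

k = ln 2 / 14 = 0.04951 per h
Dose 1 (335 mg at t=0 h): 335·exp(−0.04951·33) = 65.384 mg/L
Dose 2 (150 mg at t=9 h): 150·exp(−0.04951·24) = 45.713 mg/L
Dose 3 (230 mg at t=18 h): 230·exp(−0.04951·15) = 109.445 mg/L
Dose 4 (235 mg at t=27 h): 235·exp(−0.04951·6) = 174.604 mg/L
C(33) = 65.384 + 45.713 + 109.445 + 174.604 = 395.147 mg/L

395.147 mg/L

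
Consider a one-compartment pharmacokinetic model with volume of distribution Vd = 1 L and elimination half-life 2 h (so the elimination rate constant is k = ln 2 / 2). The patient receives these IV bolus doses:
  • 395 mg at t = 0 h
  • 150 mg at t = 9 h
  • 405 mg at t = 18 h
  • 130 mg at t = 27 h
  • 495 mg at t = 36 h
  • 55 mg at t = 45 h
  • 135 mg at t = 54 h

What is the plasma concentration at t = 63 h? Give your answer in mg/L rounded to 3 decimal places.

k = ln 2 / 2 = 0.34657 per h
Dose 1 (395 mg at t=0 h): 395·exp(−0.34657·63) = 0.000 mg/L
Dose 2 (150 mg at t=9 h): 150·exp(−0.34657·54) = 0.000 mg/L
Dose 3 (405 mg at t=18 h): 405·exp(−0.34657·45) = 0.000 mg/L
Dose 4 (130 mg at t=27 h): 130·exp(−0.34657·36) = 0.000 mg/L
Dose 5 (495 mg at t=36 h): 495·exp(−0.34657·27) = 0.043 mg/L
Dose 6 (55 mg at t=45 h): 55·exp(−0.34657·18) = 0.107 mg/L
Dose 7 (135 mg at t=54 h): 135·exp(−0.34657·9) = 5.966 mg/L
C(63) = 0.000 + 0.000 + 0.000 + 0.000 + 0.043 + 0.107 + 5.966 = 6.117 mg/L

6.117 mg/L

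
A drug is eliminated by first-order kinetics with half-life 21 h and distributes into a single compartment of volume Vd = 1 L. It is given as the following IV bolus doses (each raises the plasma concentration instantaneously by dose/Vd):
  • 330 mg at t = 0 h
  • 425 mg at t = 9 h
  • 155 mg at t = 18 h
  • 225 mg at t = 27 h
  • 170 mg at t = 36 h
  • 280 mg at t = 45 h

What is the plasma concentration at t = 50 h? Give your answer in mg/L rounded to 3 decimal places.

k = ln 2 / 21 = 0.03301 per h
Dose 1 (330 mg at t=0 h): 330·exp(−0.03301·50) = 63.354 mg/L
Dose 2 (425 mg at t=9 h): 425·exp(−0.03301·41) = 109.816 mg/L
Dose 3 (155 mg at t=18 h): 155·exp(−0.03301·32) = 53.904 mg/L
Dose 4 (225 mg at t=27 h): 225·exp(−0.03301·23) = 105.313 mg/L
Dose 5 (170 mg at t=36 h): 170·exp(−0.03301·14) = 107.093 mg/L
Dose 6 (280 mg at t=45 h): 280·exp(−0.03301·5) = 237.402 mg/L
C(50) = 63.354 + 109.816 + 53.904 + 105.313 + 107.093 + 237.402 = 676.882 mg/L

676.882 mg/L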